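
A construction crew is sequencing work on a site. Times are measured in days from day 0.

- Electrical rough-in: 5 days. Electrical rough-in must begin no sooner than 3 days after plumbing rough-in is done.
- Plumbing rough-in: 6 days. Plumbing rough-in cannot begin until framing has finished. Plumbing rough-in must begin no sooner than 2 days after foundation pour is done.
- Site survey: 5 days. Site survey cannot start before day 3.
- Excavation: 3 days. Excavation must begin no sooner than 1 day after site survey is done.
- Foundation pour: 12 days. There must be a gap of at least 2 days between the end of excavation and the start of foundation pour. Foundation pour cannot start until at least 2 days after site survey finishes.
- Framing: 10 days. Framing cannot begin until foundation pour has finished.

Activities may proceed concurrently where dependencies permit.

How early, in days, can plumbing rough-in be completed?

Site survey waits on its own release at day 3, so it starts at day 3 and finishes at 3 + 5 = day 8.
Excavation waits on site survey (finishes day 8, plus 1-day gap → day 9), so it starts at day 9 and finishes at 9 + 3 = day 12.
Foundation pour needs all of excavation (finishes day 12, plus 2-day gap → day 14); site survey (finishes day 8, plus 2-day gap → day 10). That puts its earliest start at day 14; it finishes at 14 + 12 = day 26.
After foundation pour (finishes day 26), framing can start at day 26 and finishes at day 36.
Plumbing rough-in has to wait for framing (finishes day 36); foundation pour (finishes day 26, plus 2-day gap → day 28). The latest of these is day 36, so plumbing rough-in runs day 36 to 36 + 6 = day 42.

42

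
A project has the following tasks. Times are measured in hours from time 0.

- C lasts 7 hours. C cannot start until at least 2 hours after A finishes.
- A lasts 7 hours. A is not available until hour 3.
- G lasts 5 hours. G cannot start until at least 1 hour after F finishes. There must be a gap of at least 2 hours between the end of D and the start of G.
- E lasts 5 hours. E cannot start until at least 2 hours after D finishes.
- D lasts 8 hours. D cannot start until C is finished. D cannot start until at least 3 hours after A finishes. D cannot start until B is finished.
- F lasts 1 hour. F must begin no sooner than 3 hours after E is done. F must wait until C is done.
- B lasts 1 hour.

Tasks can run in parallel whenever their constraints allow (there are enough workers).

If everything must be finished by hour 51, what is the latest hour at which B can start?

Nothing follows G; the deadline of hour 51 is its only limit. It must start by 51 − 5 = hour 46.
F feeds into G (must start by hour 46, minus 1-hour gap → hour 45); so F must finish by hour 45 and therefore start by hour 44.
E must finish before F (must start by hour 44, minus 3-hour gap → hour 41). With a 5-hour duration, E must start by 41 − 5 = hour 36.
D has several dependents: E (must start by hour 36, minus 2-hour gap → hour 34); G (must start by hour 46, minus 2-hour gap → hour 44). The earliest of those limits is hour 34, so D must start by 34 − 8 = hour 26.
B feeds into D (must start by hour 26); so B must finish by hour 26 and therefore start by hour 25.

25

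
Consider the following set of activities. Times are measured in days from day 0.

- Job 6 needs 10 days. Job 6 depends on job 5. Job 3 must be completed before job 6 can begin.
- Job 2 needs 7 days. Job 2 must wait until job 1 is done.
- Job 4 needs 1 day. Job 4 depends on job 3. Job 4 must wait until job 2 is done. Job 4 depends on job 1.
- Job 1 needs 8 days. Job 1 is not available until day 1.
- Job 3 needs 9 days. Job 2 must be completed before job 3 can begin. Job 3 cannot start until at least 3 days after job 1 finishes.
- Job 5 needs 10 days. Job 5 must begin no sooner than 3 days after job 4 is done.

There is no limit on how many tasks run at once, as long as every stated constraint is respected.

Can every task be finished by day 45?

No

After its own release at day 1, job 1 can start at day 1 and finishes at day 9.
Job 2 waits on job 1 (finishes day 9), so it starts at day 9 and finishes at 9 + 7 = day 16.
Job 3 needs all of job 2 (finishes day 16); job 1 (finishes day 9, plus 3-day gap → day 12). That puts its earliest start at day 16; it finishes at 16 + 9 = day 25.
Job 4 has to wait for job 3 (finishes day 25); job 2 (finishes day 16); job 1 (finishes day 9). The latest of these is day 25, so job 4 runs day 25 to 25 + 1 = day 26.
After job 4 (finishes day 26, plus 3-day gap → day 29), job 5 can start at day 29 and finishes at day 39.
Job 6 cannot start until job 5 (finishes day 39); job 3 (finishes day 25). The controlling bound is day 39, so job 6 finishes at 39 + 10 = day 49.
The earliest everything can be done is day 49, which is after the deadline of 45, so it is not possible.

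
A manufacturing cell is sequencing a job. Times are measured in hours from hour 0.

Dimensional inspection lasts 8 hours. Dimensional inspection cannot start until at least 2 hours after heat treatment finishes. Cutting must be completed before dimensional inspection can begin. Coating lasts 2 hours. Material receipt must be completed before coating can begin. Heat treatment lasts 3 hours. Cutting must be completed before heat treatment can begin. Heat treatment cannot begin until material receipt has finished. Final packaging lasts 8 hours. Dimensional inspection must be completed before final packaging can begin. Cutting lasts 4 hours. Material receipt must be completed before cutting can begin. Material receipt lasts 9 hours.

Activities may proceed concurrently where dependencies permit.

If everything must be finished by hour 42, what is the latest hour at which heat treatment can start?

21

Final packaging has no dependents, so it just needs to finish by hour 42. Starting by 42 − 8 = hour 34 achieves that.
Dimensional inspection feeds into final packaging (must start by hour 34); so dimensional inspection must finish by hour 34 and therefore start by hour 26.
Heat treatment must finish before dimensional inspection (must start by hour 26, minus 2-hour gap → hour 24). With a 3-hour duration, heat treatment must start by 24 − 3 = hour 21.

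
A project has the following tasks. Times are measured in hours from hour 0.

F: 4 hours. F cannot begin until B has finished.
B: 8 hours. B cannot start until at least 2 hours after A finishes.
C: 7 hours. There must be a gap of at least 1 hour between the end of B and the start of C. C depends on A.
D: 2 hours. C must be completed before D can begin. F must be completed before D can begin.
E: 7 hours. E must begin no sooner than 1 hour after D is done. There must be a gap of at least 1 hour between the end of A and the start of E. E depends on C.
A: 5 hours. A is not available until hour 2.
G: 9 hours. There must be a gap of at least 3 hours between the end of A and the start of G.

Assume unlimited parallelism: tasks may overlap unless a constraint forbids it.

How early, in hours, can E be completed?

35

A cannot begin until its own release at hour 2. It runs from hour 2 to 2 + 5 = hour 7.
B cannot begin until A (finishes hour 7, plus 2-hour gap → hour 9). It runs from hour 9 to 9 + 8 = hour 17.
After B (finishes hour 17), F can start at hour 17 and finishes at hour 21.
For C: B (finishes hour 17, plus 1-hour gap → hour 18); A (finishes hour 7). Taking the maximum gives a start of hour 18, and it finishes at 18 + 7 = hour 25.
D has to wait for C (finishes hour 25); F (finishes hour 21). The latest of these is hour 25, so D runs hour 25 to 25 + 2 = hour 27.
E needs all of D (finishes hour 27, plus 1-hour gap → hour 28); A (finishes hour 7, plus 1-hour gap → hour 8); C (finishes hour 25). That puts its earliest start at hour 28; it finishes at 28 + 7 = hour 35.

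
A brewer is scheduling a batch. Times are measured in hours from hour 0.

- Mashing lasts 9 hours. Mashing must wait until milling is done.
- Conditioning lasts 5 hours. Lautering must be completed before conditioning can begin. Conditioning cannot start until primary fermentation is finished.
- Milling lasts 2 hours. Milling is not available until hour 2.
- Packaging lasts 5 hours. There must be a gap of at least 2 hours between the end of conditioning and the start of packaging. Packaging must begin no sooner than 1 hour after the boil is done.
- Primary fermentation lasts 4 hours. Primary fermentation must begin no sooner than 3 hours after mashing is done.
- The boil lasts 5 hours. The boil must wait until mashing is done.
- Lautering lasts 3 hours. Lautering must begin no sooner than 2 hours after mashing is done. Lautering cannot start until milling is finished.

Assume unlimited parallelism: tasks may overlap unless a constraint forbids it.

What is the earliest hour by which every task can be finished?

Milling cannot begin until its own release at hour 2. It runs from hour 2 to 2 + 2 = hour 4.
Mashing waits on milling (finishes hour 4), so it starts at hour 4 and finishes at 4 + 9 = hour 13.
Primary fermentation waits on mashing (finishes hour 13, plus 3-hour gap → hour 16), so it starts at hour 16 and finishes at 16 + 4 = hour 20.
The boil waits on mashing (finishes hour 13), so it starts at hour 13 and finishes at 13 + 5 = hour 18.
Lautering has to wait for mashing (finishes hour 13, plus 2-hour gap → hour 15); milling (finishes hour 4). The latest of these is hour 15, so lautering runs hour 15 to 15 + 3 = hour 18.
For conditioning: lautering (finishes hour 18); primary fermentation (finishes hour 20). Taking the maximum gives a start of hour 20, and it finishes at 20 + 5 = hour 25.
Packaging has to wait for conditioning (finishes hour 25, plus 2-hour gap → hour 27); the boil (finishes hour 18, plus 1-hour gap → hour 19). The latest of these is hour 27, so packaging runs hour 27 to 27 + 5 = hour 32.
All tasks are finished once the last one completes. Finish times: Milling at 4, Mashing at 13, Lautering at 18, The boil at 18, Primary fermentation at 20, Conditioning at 25, Packaging at 32. The latest is hour 32.

32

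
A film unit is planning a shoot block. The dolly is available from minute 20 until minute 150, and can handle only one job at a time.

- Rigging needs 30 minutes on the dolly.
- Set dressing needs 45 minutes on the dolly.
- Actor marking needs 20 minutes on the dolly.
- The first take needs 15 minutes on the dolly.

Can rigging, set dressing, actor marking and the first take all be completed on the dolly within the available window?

The dolly window is 150 − 20 = 130 minutes.
Running back to back, the jobs need 30 + 45 + 20 + 15 = 110 minutes on the dolly.
Since 110 ≤ 130, they fit within the window.

Yes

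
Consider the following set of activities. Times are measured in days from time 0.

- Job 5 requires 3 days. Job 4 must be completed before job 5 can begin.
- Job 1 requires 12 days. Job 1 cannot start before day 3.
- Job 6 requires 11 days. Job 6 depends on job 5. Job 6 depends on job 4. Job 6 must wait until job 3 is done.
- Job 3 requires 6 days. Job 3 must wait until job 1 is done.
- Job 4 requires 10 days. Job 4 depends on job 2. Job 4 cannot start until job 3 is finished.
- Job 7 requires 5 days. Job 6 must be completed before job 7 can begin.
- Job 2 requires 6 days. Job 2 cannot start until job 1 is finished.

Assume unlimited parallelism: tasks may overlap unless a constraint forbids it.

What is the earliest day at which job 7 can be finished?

50

Job 1 cannot begin until its own release at day 3. It runs from day 3 to 3 + 12 = day 15.
Job 3 cannot begin until job 1 (finishes day 15). It runs from day 15 to 15 + 6 = day 21.
Job 2 waits on job 1 (finishes day 15), so it starts at day 15 and finishes at 15 + 6 = day 21.
Job 4 has to wait for job 2 (finishes day 21); job 3 (finishes day 21). The latest of these is day 21, so job 4 runs day 21 to 21 + 10 = day 31.
Job 5 waits on job 4 (finishes day 31), so it starts at day 31 and finishes at 31 + 3 = day 34.
Job 6 needs all of job 5 (finishes day 34); job 4 (finishes day 31); job 3 (finishes day 21). That puts its earliest start at day 34; it finishes at 34 + 11 = day 45.
After job 6 (finishes day 45), job 7 can start at day 45 and finishes at day 50.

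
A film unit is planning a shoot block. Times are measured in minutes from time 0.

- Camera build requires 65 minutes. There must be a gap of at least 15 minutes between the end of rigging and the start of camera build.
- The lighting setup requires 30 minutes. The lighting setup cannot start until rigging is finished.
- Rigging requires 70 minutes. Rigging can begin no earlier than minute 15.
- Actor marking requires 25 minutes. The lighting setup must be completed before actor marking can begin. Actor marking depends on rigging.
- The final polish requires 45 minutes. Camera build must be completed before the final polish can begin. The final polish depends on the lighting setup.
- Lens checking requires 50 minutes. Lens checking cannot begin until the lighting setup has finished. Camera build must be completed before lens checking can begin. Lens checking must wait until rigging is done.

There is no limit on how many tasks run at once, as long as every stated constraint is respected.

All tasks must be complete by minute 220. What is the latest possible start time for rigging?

20

Lens checking must finish by minute 220; it takes 50 minutes, so it must start by 220 − 50 = minute 170.
Actor marking has no dependents, so it just needs to finish by minute 220. Starting by 220 − 25 = minute 195 achieves that.
The final polish has no dependents, so it just needs to finish by minute 220. Starting by 220 − 45 = minute 175 achieves that.
The lighting setup has several dependents: lens checking (must start by minute 170); actor marking (must start by minute 195); the final polish (must start by minute 175). The earliest of those limits is minute 170, so the lighting setup must start by 170 − 30 = minute 140.
Camera build feeds lens checking (must start by minute 170); the final polish (must start by minute 175). Taking the minimum, camera build must finish by minute 170 and start by 170 − 65 = minute 105.
Rigging feeds the lighting setup (must start by minute 140); camera build (must start by minute 105, minus 15-minute gap → minute 90); lens checking (must start by minute 170); actor marking (must start by minute 195). Taking the minimum, rigging must finish by minute 90 and start by 90 − 70 = minute 20.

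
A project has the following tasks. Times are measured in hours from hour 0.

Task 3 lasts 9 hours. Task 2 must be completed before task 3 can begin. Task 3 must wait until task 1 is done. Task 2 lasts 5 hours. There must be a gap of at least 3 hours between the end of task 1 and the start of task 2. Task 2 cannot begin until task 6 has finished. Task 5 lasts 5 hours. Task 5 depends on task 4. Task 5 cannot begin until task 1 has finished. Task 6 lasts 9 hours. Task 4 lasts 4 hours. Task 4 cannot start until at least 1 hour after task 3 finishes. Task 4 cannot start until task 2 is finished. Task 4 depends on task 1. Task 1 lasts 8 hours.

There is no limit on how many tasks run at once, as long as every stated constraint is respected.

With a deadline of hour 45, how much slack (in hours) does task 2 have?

10

Task 6 has no prerequisites, so it starts at hour 0 and finishes at hour 9.
Nothing blocks task 1, so it runs from hour 0 to hour 8.
Task 2 has to wait for task 1 (finishes hour 8, plus 3-hour gap → hour 11); task 6 (finishes hour 9). The latest of these is hour 11, so task 2 runs hour 11 to 11 + 5 = hour 16.

Working backward from the deadline:
Task 5 has no dependents, so it just needs to finish by hour 45. Starting by 45 − 5 = hour 40 achieves that.
Since task 5 (must start by hour 40) depends on it, task 4 must finish by hour 40. Backing off its 4-hour duration gives a latest start of hour 36.
Task 3 must finish before task 4 (must start by hour 36, minus 1-hour gap → hour 35). With a 9-hour duration, task 3 must start by 35 − 9 = hour 26.
For task 2: task 3 (must start by hour 26); task 4 (must start by hour 36). The most restrictive is hour 26; with a 5-hour duration, task 2 must start by hour 21.
So task 2 can start as early as hour 11 and as late as hour 21, giving 21 − 11 = 10 hours of slack.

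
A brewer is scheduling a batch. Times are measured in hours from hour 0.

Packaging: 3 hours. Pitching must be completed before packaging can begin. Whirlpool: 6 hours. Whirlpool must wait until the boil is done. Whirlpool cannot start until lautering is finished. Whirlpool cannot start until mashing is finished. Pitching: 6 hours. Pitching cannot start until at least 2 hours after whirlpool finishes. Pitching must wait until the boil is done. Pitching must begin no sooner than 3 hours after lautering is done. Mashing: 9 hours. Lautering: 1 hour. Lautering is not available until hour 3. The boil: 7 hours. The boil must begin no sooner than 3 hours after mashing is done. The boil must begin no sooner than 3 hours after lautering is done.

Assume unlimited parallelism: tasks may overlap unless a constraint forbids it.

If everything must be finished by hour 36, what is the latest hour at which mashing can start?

Nothing follows packaging; the deadline of hour 36 is its only limit. It must start by 36 − 3 = hour 33.
Since packaging (must start by hour 33) depends on it, pitching must finish by hour 33. Backing off its 6-hour duration gives a latest start of hour 27.
Whirlpool has to be done before pitching (must start by hour 27, minus 2-hour gap → hour 25). That means finishing by hour 25, i.e. starting by 25 − 6 = hour 19.
The boil feeds whirlpool (must start by hour 19); pitching (must start by hour 27). Taking the minimum, the boil must finish by hour 19 and start by 19 − 7 = hour 12.
Mashing feeds the boil (must start by hour 12, minus 3-hour gap → hour 9); whirlpool (must start by hour 19). Taking the minimum, mashing must finish by hour 9 and start by 9 − 9 = hour 0.

0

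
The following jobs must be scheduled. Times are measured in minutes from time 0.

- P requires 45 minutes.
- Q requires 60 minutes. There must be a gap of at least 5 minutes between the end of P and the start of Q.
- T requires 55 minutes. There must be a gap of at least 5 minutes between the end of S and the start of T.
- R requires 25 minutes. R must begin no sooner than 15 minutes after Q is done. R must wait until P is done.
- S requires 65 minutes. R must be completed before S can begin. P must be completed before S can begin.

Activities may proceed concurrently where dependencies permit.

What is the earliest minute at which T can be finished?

275

P has no prerequisites, so it starts at minute 0 and finishes at minute 45.
After P (finishes minute 45, plus 5-minute gap → minute 50), Q can start at minute 50 and finishes at minute 110.
For R: Q (finishes minute 110, plus 15-minute gap → minute 125); P (finishes minute 45). Taking the maximum gives a start of minute 125, and it finishes at 125 + 25 = minute 150.
S cannot start until R (finishes minute 150); P (finishes minute 45). The controlling bound is minute 150, so S finishes at 150 + 65 = minute 215.
T cannot begin until S (finishes minute 215, plus 5-minute gap → minute 220). It runs from minute 220 to 220 + 55 = minute 275.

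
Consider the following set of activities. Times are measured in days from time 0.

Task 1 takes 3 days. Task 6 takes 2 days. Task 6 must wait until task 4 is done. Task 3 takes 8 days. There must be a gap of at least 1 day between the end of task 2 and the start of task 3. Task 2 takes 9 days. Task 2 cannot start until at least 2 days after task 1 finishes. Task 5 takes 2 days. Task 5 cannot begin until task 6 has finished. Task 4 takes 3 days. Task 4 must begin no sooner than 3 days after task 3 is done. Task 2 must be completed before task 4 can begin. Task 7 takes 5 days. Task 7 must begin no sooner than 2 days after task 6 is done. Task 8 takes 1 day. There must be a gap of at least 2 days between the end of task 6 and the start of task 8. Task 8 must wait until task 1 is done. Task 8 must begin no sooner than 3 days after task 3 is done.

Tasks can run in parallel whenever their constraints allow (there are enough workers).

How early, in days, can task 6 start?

29

Task 1 can start immediately at day 0; it finishes at day 3.
Task 2 waits on task 1 (finishes day 3, plus 2-day gap → day 5), so it starts at day 5 and finishes at 5 + 9 = day 14.
Task 3 cannot begin until task 2 (finishes day 14, plus 1-day gap → day 15). It runs from day 15 to 15 + 8 = day 23.
Task 4 has to wait for task 3 (finishes day 23, plus 3-day gap → day 26); task 2 (finishes day 14). The latest of these is day 26, so task 4 runs day 26 to 26 + 3 = day 29.
Task 6 waits on task 4 (finishes day 29), so the earliest it can start is day 29.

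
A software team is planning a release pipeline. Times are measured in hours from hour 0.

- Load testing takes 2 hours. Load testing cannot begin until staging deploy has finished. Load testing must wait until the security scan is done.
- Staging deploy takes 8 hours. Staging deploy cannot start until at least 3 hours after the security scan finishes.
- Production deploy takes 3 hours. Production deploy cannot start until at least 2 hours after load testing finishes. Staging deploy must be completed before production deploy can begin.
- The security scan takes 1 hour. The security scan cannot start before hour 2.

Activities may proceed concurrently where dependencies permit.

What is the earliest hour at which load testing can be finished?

After its own release at hour 2, the security scan can start at hour 2 and finishes at hour 3.
After the security scan (finishes hour 3, plus 3-hour gap → hour 6), staging deploy can start at hour 6 and finishes at hour 14.
For load testing: staging deploy (finishes hour 14); the security scan (finishes hour 3). Taking the maximum gives a start of hour 14, and it finishes at 14 + 2 = hour 16.

16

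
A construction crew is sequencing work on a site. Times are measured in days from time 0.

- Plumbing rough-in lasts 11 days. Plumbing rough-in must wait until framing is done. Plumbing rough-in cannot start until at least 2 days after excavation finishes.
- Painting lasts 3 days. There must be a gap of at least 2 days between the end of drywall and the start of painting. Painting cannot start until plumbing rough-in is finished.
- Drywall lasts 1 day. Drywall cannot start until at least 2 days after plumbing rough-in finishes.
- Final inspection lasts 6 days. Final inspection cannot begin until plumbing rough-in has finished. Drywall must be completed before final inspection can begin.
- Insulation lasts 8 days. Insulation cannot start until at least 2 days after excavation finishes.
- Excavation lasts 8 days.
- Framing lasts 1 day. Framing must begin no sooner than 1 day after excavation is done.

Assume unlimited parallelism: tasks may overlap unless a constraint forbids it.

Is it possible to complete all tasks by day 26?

Excavation has no prerequisites, so it starts at day 0 and finishes at day 8.
Insulation cannot begin until excavation (finishes day 8, plus 2-day gap → day 10). It runs from day 10 to 10 + 8 = day 18.
After excavation (finishes day 8, plus 1-day gap → day 9), framing can start at day 9 and finishes at day 10.
For plumbing rough-in: framing (finishes day 10); excavation (finishes day 8, plus 2-day gap → day 10). Taking the maximum gives a start of day 10, and it finishes at 10 + 11 = day 21.
After plumbing rough-in (finishes day 21, plus 2-day gap → day 23), drywall can start at day 23 and finishes at day 24.
Final inspection needs all of plumbing rough-in (finishes day 21); drywall (finishes day 24). That puts its earliest start at day 24; it finishes at 24 + 6 = day 30.
Painting cannot start until drywall (finishes day 24, plus 2-day gap → day 26); plumbing rough-in (finishes day 21). The controlling bound is day 26, so painting finishes at 26 + 3 = day 29.
The earliest everything can be done is day 30, which is after the deadline of 26, so it is not possible.

No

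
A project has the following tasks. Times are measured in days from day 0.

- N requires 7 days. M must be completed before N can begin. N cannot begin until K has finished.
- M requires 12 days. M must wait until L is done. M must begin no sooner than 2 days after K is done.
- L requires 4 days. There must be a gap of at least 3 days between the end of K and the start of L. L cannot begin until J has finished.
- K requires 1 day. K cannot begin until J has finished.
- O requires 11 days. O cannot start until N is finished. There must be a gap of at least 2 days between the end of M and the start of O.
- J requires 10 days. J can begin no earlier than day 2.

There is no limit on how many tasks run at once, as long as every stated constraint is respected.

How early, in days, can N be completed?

J waits on its own release at day 2, so it starts at day 2 and finishes at 2 + 10 = day 12.
K waits on J (finishes day 12), so it starts at day 12 and finishes at 12 + 1 = day 13.
L has to wait for K (finishes day 13, plus 3-day gap → day 16); J (finishes day 12). The latest of these is day 16, so L runs day 16 to 16 + 4 = day 20.
M cannot start until L (finishes day 20); K (finishes day 13, plus 2-day gap → day 15). The controlling bound is day 20, so M finishes at 20 + 12 = day 32.
N cannot start until M (finishes day 32); K (finishes day 13). The controlling bound is day 32, so N finishes at 32 + 7 = day 39.

39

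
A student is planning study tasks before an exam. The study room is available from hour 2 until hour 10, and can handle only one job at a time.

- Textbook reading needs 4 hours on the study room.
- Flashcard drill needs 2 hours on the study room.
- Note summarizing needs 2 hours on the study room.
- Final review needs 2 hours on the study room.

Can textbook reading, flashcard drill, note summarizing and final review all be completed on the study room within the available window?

The study room window is 10 − 2 = 8 hours.
Running back to back, the jobs need 4 + 2 + 2 + 2 = 10 hours on the study room.
Since 10 > 8, they cannot all fit.

No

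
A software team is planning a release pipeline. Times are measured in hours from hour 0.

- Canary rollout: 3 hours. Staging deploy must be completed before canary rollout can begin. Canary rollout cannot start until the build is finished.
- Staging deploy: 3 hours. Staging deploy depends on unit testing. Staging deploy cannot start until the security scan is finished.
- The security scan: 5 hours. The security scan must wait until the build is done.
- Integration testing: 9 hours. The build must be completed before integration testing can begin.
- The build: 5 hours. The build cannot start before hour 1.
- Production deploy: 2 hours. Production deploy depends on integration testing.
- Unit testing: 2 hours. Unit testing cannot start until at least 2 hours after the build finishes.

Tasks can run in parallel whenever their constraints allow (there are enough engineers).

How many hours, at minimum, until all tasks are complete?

The build cannot begin until its own release at hour 1. It runs from hour 1 to 1 + 5 = hour 6.
The security scan waits on the build (finishes hour 6), so it starts at hour 6 and finishes at 6 + 5 = hour 11.
Integration testing waits on the build (finishes hour 6), so it starts at hour 6 and finishes at 6 + 9 = hour 15.
Production deploy waits on integration testing (finishes hour 15), so it starts at hour 15 and finishes at 15 + 2 = hour 17.
Unit testing cannot begin until the build (finishes hour 6, plus 2-hour gap → hour 8). It runs from hour 8 to 8 + 2 = hour 10.
Staging deploy cannot start until unit testing (finishes hour 10); the security scan (finishes hour 11). The controlling bound is hour 11, so staging deploy finishes at 11 + 3 = hour 14.
Canary rollout has to wait for staging deploy (finishes hour 14); the build (finishes hour 6). The latest of these is hour 14, so canary rollout runs hour 14 to 14 + 3 = hour 17.
All tasks are finished once the last one completes. Finish times: The build at 6, Unit testing at 10, Integration testing at 15, The security scan at 11, Staging deploy at 14, Canary rollout at 17, Production deploy at 17. The latest is hour 17.

17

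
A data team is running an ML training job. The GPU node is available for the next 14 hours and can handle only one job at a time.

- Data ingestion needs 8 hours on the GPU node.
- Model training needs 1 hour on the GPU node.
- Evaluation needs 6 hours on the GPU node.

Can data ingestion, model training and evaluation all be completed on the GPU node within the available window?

No

Running back to back, the jobs need 8 + 1 + 6 = 15 hours on the GPU node.
Since 15 > 14, they cannot all fit.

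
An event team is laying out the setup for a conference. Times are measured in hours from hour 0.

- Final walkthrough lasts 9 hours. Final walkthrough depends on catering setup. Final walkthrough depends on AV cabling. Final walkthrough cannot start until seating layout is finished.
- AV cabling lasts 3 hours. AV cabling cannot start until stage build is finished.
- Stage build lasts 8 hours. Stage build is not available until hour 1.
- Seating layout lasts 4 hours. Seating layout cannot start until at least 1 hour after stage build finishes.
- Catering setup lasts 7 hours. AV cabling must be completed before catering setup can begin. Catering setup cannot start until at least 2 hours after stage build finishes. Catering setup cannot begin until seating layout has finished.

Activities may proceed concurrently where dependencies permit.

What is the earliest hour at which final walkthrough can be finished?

After its own release at hour 1, stage build can start at hour 1 and finishes at hour 9.
Seating layout cannot begin until stage build (finishes hour 9, plus 1-hour gap → hour 10). It runs from hour 10 to 10 + 4 = hour 14.
AV cabling cannot begin until stage build (finishes hour 9). It runs from hour 9 to 9 + 3 = hour 12.
Catering setup has to wait for AV cabling (finishes hour 12); stage build (finishes hour 9, plus 2-hour gap → hour 11); seating layout (finishes hour 14). The latest of these is hour 14, so catering setup runs hour 14 to 14 + 7 = hour 21.
Final walkthrough cannot start until catering setup (finishes hour 21); AV cabling (finishes hour 12); seating layout (finishes hour 14). The controlling bound is hour 21, so final walkthrough finishes at 21 + 9 = hour 30.

30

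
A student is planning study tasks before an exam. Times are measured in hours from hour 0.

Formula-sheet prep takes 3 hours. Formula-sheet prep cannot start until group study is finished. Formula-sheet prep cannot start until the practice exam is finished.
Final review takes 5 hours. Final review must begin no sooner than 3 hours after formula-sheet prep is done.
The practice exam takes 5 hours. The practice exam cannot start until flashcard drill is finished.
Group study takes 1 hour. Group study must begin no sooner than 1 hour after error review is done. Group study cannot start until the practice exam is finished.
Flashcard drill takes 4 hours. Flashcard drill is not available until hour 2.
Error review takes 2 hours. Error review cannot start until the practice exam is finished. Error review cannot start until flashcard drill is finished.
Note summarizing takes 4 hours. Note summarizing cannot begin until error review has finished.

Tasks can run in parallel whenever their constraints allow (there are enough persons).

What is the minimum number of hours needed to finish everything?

Flashcard drill cannot begin until its own release at hour 2. It runs from hour 2 to 2 + 4 = hour 6.
After flashcard drill (finishes hour 6), the practice exam can start at hour 6 and finishes at hour 11.
For error review: the practice exam (finishes hour 11); flashcard drill (finishes hour 6). Taking the maximum gives a start of hour 11, and it finishes at 11 + 2 = hour 13.
Note summarizing waits on error review (finishes hour 13), so it starts at hour 13 and finishes at 13 + 4 = hour 17.
Group study cannot start until error review (finishes hour 13, plus 1-hour gap → hour 14); the practice exam (finishes hour 11). The controlling bound is hour 14, so group study finishes at 14 + 1 = hour 15.
Formula-sheet prep has to wait for group study (finishes hour 15); the practice exam (finishes hour 11). The latest of these is hour 15, so formula-sheet prep runs hour 15 to 15 + 3 = hour 18.
Final review cannot begin until formula-sheet prep (finishes hour 18, plus 3-hour gap → hour 21). It runs from hour 21 to 21 + 5 = hour 26.
All tasks are finished once the last one completes. Finish times: Flashcard drill at 6, The practice exam at 11, Error review at 13, Group study at 15, Note summarizing at 17, Formula-sheet prep at 18, Final review at 26. The latest is hour 26.

26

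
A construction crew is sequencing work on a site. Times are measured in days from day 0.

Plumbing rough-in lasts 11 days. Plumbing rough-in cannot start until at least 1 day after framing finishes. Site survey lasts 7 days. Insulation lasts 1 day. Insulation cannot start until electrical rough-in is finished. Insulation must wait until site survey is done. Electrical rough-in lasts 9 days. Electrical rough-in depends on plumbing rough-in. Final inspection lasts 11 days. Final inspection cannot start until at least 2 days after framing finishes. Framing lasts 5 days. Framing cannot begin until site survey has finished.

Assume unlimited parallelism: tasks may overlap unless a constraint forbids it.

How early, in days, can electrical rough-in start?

Site survey can start immediately at day 0; it finishes at day 7.
Framing cannot begin until site survey (finishes day 7). It runs from day 7 to 7 + 5 = day 12.
After framing (finishes day 12, plus 1-day gap → day 13), plumbing rough-in can start at day 13 and finishes at day 24.
Electrical rough-in waits on plumbing rough-in (finishes day 24), so the earliest it can start is day 24.

24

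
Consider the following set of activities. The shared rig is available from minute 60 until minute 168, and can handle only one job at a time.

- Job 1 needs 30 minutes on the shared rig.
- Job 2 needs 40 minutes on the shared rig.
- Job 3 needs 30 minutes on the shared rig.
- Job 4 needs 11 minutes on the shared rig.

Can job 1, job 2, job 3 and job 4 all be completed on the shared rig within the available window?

The shared rig window is 168 − 60 = 108 minutes.
Running back to back, the jobs need 30 + 40 + 30 + 11 = 111 minutes on the shared rig.
Since 111 > 108, they cannot all fit.

No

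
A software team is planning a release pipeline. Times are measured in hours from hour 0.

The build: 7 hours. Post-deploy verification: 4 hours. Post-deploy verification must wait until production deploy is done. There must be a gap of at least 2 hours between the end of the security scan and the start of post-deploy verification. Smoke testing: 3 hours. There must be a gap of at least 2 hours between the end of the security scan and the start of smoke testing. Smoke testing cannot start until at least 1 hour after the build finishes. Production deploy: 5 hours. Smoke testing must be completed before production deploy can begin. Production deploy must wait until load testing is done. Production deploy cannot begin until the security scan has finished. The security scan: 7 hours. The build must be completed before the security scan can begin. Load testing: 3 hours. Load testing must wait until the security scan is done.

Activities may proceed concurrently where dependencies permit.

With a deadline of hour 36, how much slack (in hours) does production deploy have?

Nothing blocks the build, so it runs from hour 0 to hour 7.
The security scan waits on the build (finishes hour 7), so it starts at hour 7 and finishes at 7 + 7 = hour 14.
Load testing waits on the security scan (finishes hour 14), so it starts at hour 14 and finishes at 14 + 3 = hour 17.
Smoke testing has to wait for the security scan (finishes hour 14, plus 2-hour gap → hour 16); the build (finishes hour 7, plus 1-hour gap → hour 8). The latest of these is hour 16, so smoke testing runs hour 16 to 16 + 3 = hour 19.
Production deploy has to wait for smoke testing (finishes hour 19); load testing (finishes hour 17); the security scan (finishes hour 14). The latest of these is hour 19, so production deploy runs hour 19 to 19 + 5 = hour 24.

Working backward from the deadline:
Post-deploy verification has no dependents, so it just needs to finish by hour 36. Starting by 36 − 4 = hour 32 achieves that.
Production deploy has to be done before post-deploy verification (must start by hour 32). That means finishing by hour 32, i.e. starting by 32 − 5 = hour 27.
So production deploy can start as early as hour 19 and as late as hour 27, giving 27 − 19 = 8 hours of slack.

8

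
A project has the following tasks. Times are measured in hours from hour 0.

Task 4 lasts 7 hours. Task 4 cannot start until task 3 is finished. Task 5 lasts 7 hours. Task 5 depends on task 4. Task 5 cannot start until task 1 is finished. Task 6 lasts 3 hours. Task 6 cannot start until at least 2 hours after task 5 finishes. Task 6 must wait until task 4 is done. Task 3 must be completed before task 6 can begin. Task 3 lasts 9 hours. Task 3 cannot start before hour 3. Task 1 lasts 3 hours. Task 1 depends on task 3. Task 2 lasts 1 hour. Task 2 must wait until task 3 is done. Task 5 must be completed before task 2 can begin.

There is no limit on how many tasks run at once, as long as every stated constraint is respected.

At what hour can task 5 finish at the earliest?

After its own release at hour 3, task 3 can start at hour 3 and finishes at hour 12.
Task 4 waits on task 3 (finishes hour 12), so it starts at hour 12 and finishes at 12 + 7 = hour 19.
Task 1 waits on task 3 (finishes hour 12), so it starts at hour 12 and finishes at 12 + 3 = hour 15.
Task 5 cannot start until task 4 (finishes hour 19); task 1 (finishes hour 15). The controlling bound is hour 19, so task 5 finishes at 19 + 7 = hour 26.

26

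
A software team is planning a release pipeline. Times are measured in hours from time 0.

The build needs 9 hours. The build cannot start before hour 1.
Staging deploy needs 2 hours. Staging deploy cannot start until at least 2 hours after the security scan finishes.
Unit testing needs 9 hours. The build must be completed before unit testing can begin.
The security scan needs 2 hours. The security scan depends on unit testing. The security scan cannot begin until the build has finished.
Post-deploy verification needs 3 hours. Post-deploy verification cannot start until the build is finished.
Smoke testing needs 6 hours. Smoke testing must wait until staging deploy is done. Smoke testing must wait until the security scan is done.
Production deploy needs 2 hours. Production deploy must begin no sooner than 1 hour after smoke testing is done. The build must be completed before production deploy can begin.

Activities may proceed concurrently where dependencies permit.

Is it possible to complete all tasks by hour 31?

The build waits on its own release at hour 1, so it starts at hour 1 and finishes at 1 + 9 = hour 10.
Post-deploy verification waits on the build (finishes hour 10), so it starts at hour 10 and finishes at 10 + 3 = hour 13.
Unit testing waits on the build (finishes hour 10), so it starts at hour 10 and finishes at 10 + 9 = hour 19.
The security scan cannot start until unit testing (finishes hour 19); the build (finishes hour 10). The controlling bound is hour 19, so the security scan finishes at 19 + 2 = hour 21.
Staging deploy waits on the security scan (finishes hour 21, plus 2-hour gap → hour 23), so it starts at hour 23 and finishes at 23 + 2 = hour 25.
For smoke testing: staging deploy (finishes hour 25); the security scan (finishes hour 21). Taking the maximum gives a start of hour 25, and it finishes at 25 + 6 = hour 31.
Production deploy needs all of smoke testing (finishes hour 31, plus 1-hour gap → hour 32); the build (finishes hour 10). That puts its earliest start at hour 32; it finishes at 32 + 2 = hour 34.
The earliest everything can be done is hour 34, which is after the deadline of 31, so it is not possible.

No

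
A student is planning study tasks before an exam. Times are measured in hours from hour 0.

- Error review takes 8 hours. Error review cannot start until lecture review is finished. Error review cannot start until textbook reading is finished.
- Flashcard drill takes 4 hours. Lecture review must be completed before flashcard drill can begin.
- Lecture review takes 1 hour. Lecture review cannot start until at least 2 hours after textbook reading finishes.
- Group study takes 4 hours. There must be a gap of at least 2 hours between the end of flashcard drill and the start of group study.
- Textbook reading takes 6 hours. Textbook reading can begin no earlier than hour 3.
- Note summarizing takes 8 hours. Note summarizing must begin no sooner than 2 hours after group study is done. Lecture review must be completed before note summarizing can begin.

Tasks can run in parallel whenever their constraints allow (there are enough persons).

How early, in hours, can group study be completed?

After its own release at hour 3, textbook reading can start at hour 3 and finishes at hour 9.
Lecture review cannot begin until textbook reading (finishes hour 9, plus 2-hour gap → hour 11). It runs from hour 11 to 11 + 1 = hour 12.
Flashcard drill cannot begin until lecture review (finishes hour 12). It runs from hour 12 to 12 + 4 = hour 16.
After flashcard drill (finishes hour 16, plus 2-hour gap → hour 18), group study can start at hour 18 and finishes at hour 22.

22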